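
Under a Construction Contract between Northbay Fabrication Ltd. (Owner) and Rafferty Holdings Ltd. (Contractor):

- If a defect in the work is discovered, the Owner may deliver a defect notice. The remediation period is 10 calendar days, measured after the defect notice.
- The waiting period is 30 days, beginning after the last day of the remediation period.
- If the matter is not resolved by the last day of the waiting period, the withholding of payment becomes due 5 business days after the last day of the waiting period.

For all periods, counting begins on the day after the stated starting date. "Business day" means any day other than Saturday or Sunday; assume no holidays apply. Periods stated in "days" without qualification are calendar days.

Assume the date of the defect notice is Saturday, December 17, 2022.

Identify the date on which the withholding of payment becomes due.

February 2, 2023

The last day of the remediation period: 10 calendar days after December 17, 2022 is December 27, 2022.
The last day of the waiting period: 30 calendar days after December 27, 2022 is January 26, 2023.
From Thursday, January 26, 2023, 5 business days (Jan 27, Jan 30, Jan 31, Feb 1, Feb 2, skipping weekends) brings us to Thursday, February 2, 2023, which is the date on which the withholding of payment becomes due.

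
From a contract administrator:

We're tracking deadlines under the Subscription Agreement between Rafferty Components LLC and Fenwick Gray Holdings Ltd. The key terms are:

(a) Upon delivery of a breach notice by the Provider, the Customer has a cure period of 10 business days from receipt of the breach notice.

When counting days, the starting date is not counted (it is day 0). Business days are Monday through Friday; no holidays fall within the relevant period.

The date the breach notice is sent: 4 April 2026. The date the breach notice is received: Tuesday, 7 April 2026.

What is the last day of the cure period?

The last day of the cure period: 10 business days after Tuesday, 7 April 2026, skipping weekends — Apr 8, Apr 9, Apr 10, Apr 13, Apr 14, Apr 15, Apr 16, Apr 17, Apr 20, Apr 21 — lands on Tuesday, 21 April 2026.

21 April 2026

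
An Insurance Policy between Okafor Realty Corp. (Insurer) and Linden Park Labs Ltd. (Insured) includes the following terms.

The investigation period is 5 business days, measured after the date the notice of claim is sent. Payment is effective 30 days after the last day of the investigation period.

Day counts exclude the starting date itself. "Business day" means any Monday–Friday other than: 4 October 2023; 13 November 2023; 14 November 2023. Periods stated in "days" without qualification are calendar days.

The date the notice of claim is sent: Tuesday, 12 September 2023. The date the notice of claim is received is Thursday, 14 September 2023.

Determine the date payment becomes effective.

The last day of the investigation period: 5 business days after Tuesday, 12 September 2023, skipping weekends — Sep 13, Sep 14, Sep 15, Sep 18, Sep 19 — lands on Tuesday, 19 September 2023.
The date payment becomes effective: 19 September 2023 + 30 days = 19 October 2023.

19 October 2023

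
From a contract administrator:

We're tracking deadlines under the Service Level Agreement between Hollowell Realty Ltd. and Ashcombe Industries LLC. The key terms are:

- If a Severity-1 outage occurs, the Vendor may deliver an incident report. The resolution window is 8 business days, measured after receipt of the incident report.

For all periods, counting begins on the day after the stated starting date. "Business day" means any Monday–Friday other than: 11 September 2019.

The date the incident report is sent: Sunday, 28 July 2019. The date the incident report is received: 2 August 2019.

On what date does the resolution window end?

The last day of the resolution window: counting 8 business days from Friday, 2 August 2019 (Aug 5, Aug 6, Aug 7, Aug 8, Aug 9, Aug 12, Aug 13, Aug 14, skipping weekends) reaches Wednesday, 14 August 2019.

14 August 2019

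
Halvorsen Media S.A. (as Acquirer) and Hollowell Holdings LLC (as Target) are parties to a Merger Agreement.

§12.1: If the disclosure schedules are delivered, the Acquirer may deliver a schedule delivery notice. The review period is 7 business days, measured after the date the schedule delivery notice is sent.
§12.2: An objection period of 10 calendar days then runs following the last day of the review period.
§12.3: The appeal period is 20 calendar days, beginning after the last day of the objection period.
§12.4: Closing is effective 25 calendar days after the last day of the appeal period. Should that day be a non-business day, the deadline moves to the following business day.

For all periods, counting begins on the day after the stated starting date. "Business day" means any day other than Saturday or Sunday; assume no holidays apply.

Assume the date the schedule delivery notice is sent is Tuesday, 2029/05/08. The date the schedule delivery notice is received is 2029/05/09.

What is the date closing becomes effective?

2029/07/11

From Tuesday, 2029/05/08, 7 business days (May 9, May 10, May 11, May 14, May 15, May 16, May 17, skipping weekends) brings us to Thursday, 2029/05/17, which is the last day of the review period.
The last day of the objection period: 10 calendar days after 2029/05/17 is 2029/05/27.
The last day of the appeal period: 2029/05/27 + 20 days = 2029/06/16.
The date closing becomes effective: 2029/06/16 + 25 days = 2029/07/11. 2029/07/11 is a Wednesday, so no roll-forward applies.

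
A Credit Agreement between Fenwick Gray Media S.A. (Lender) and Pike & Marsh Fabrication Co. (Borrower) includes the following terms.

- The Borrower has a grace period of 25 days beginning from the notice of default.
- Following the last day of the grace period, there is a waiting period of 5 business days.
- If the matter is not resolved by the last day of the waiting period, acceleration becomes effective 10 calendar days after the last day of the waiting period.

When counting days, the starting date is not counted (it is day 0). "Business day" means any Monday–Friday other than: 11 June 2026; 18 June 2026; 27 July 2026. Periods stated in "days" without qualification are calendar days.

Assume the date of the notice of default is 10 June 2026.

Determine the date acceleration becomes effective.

Adding 25 calendar days to 10 June 2026 gives 5 July 2026, which is the last day of the grace period.
The last day of the waiting period: 5 business days after Sunday, 5 July 2026, skipping weekends — Jul 6, Jul 7, Jul 8, Jul 9, Jul 10 — lands on Friday, 10 July 2026.
The date acceleration becomes effective: 10 calendar days after 10 July 2026 is 20 July 2026.

20 July 2026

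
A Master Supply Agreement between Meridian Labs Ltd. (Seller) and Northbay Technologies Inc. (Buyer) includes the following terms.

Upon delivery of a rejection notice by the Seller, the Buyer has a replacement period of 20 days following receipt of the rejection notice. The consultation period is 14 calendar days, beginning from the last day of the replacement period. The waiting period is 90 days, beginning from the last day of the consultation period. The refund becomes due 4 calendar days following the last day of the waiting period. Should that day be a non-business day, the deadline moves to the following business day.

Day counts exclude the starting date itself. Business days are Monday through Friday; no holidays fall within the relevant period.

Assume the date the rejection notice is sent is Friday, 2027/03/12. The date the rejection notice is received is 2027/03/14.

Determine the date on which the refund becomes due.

2027/07/20

The last day of the replacement period: 2027/03/14 + 20 days = 2027/04/03.
The last day of the consultation period: 14 calendar days after 2027/04/03 is 2027/04/17.
The last day of the waiting period: 2027/04/17 + 90 days = 2027/07/16.
Adding 4 calendar days to 2027/07/16 gives 2027/07/20, which is the date on which the refund becomes due. 2027/07/20 is a Tuesday, so no roll-forward applies.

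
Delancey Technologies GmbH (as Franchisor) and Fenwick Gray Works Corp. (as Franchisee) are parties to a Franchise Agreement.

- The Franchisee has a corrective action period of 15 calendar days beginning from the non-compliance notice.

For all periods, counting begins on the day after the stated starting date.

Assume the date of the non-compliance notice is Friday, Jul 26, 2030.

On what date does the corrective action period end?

Adding 15 calendar days to Jul 26, 2030 gives Aug 10, 2030, which is the last day of the corrective action period.

Aug 10, 2030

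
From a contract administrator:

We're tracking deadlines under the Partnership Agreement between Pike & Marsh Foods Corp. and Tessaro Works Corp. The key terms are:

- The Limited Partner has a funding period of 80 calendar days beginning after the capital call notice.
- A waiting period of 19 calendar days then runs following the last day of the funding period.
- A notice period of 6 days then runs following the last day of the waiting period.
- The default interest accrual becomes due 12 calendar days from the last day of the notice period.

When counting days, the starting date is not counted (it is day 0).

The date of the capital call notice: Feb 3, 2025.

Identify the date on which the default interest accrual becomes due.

May 31, 2025

Adding 80 calendar days to Feb 3, 2025 gives Apr 24, 2025, which is the last day of the funding period.
The last day of the waiting period: Apr 24, 2025 + 19 days = May 13, 2025.
Adding 6 calendar days to May 13, 2025 gives May 19, 2025, which is the last day of the notice period.
The date on which the default interest accrual becomes due: 12 calendar days after May 19, 2025 is May 31, 2025.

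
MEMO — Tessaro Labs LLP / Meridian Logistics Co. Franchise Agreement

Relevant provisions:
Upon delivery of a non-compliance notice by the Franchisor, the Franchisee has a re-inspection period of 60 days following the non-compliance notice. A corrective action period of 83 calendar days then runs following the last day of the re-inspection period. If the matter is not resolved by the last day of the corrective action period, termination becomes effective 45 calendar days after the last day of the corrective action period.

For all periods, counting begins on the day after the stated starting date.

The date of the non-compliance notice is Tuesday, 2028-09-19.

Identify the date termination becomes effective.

The last day of the re-inspection period: 2028-09-19 + 60 days = 2028-11-18.
Adding 83 calendar days to 2028-11-18 gives 2029-02-09, which is the last day of the corrective action period.
The date termination becomes effective: 2029-02-09 + 45 days = 2029-03-26.

2029-03-26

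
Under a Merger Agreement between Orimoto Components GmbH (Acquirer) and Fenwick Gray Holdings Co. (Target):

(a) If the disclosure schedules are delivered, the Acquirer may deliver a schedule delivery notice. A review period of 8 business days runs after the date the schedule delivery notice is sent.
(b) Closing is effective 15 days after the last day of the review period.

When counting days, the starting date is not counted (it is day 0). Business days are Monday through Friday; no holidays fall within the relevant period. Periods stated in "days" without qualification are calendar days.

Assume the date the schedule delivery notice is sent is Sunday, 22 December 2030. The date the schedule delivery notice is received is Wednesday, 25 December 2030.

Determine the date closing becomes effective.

The last day of the review period: 8 business days after Sunday, 22 December 2030, skipping weekends — Dec 23, Dec 24, Dec 25, Dec 26, Dec 27, Dec 30, Dec 31, Jan 1 — lands on Wednesday, 1 January 2031.
The date closing becomes effective: 1 January 2031 + 15 days = 16 January 2031.

16 January 2031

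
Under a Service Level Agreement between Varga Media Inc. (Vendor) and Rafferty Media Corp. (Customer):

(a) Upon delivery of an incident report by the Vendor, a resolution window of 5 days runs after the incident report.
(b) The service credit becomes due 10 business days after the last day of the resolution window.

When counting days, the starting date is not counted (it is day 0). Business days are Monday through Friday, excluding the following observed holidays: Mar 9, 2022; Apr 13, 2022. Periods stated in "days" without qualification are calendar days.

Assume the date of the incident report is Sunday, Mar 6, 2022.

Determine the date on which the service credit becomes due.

Mar 25, 2022

The last day of the resolution window: Mar 6, 2022 + 5 days = Mar 11, 2022.
From Friday, Mar 11, 2022, 10 business days (Mar 14, Mar 15, Mar 16, Mar 17, Mar 18, Mar 21, Mar 22, Mar 23, Mar 24, Mar 25, skipping weekends) brings us to Friday, Mar 25, 2022, which is the date on which the service credit becomes due.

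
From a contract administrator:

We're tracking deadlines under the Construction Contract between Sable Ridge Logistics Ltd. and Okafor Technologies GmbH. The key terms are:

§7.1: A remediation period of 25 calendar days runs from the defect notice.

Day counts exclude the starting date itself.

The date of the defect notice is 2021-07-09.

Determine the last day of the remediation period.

Adding 25 calendar days to 2021-07-09 gives 2021-08-03, which is the last day of the remediation period.

2021-08-03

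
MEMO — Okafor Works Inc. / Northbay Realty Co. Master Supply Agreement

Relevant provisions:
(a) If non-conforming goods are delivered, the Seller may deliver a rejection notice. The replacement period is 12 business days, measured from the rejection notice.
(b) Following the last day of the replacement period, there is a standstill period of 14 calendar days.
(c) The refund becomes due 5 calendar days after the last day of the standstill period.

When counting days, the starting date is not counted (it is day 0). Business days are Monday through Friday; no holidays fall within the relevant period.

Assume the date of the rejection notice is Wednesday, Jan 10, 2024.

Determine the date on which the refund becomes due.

Feb 14, 2024

The last day of the replacement period: counting 12 business days from Wednesday, Jan 10, 2024 (Jan 11, Jan 12, Jan 15, Jan 16, …, Jan 24, Jan 25, Jan 26, skipping weekends) reaches Friday, Jan 26, 2024.
The last day of the standstill period: 14 calendar days after Jan 26, 2024 is Feb 9, 2024.
The date on which the refund becomes due: Feb 9, 2024 + 5 days = Feb 14, 2024.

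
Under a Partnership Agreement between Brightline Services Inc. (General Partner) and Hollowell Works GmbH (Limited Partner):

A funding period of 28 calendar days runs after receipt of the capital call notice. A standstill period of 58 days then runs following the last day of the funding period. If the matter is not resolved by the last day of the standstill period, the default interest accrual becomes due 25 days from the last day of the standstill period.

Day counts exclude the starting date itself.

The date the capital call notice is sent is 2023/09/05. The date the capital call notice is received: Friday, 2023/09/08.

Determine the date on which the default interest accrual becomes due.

Adding 28 calendar days to 2023/09/08 gives 2023/10/06, which is the last day of the funding period.
The last day of the standstill period: 58 calendar days after 2023/10/06 is 2023/12/03.
The date on which the default interest accrual becomes due: 25 calendar days after 2023/12/03 is 2023/12/28.

2023/12/28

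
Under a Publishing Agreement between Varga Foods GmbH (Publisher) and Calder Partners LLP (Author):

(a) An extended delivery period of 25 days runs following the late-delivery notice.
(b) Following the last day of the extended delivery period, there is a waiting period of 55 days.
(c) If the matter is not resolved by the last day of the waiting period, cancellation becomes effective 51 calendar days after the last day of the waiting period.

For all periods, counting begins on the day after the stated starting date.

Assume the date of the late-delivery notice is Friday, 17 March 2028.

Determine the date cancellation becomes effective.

26 July 2028

The last day of the extended delivery period: 25 calendar days after 17 March 2028 is 11 April 2028.
Adding 55 calendar days to 11 April 2028 gives 5 June 2028, which is the last day of the waiting period.
Adding 51 calendar days to 5 June 2028 gives 26 July 2028, which is the date cancellation becomes effective.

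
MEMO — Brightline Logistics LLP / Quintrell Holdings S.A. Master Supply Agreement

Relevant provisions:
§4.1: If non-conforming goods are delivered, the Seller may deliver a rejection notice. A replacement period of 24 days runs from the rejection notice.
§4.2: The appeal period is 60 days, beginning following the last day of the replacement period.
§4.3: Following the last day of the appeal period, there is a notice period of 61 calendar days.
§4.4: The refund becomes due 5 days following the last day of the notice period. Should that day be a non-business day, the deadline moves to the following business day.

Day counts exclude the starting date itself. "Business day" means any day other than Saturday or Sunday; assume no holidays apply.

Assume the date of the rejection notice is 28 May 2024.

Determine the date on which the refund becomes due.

25 October 2024

Adding 24 calendar days to 28 May 2024 gives 21 June 2024, which is the last day of the replacement period.
The last day of the appeal period: 60 calendar days after 21 June 2024 is 20 August 2024.
The last day of the notice period: 20 August 2024 + 61 days = 20 October 2024.
Adding 5 calendar days to 20 October 2024 gives 25 October 2024, which is the date on which the refund becomes due. 25 October 2024 is a Friday, so no roll-forward applies.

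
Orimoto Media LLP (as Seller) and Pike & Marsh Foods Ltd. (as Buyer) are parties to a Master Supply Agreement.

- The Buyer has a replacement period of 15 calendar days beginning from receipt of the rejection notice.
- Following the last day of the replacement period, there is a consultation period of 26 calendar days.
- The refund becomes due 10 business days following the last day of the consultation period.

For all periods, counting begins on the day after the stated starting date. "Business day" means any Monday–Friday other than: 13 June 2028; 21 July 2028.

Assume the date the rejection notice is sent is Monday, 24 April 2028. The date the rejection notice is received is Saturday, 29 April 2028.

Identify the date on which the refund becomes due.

Adding 15 calendar days to 29 April 2028 gives 14 May 2028, which is the last day of the replacement period.
The last day of the consultation period: 26 calendar days after 14 May 2028 is 9 June 2028.
The date on which the refund becomes due: counting 10 business days from Friday, 9 June 2028 (Jun 12, Jun 14, Jun 15, Jun 16, Jun 19, Jun 20, Jun 21, Jun 22, Jun 23, Jun 26, skipping weekends and the listed holiday on Jun 13) reaches Monday, 26 June 2028.

26 June 2028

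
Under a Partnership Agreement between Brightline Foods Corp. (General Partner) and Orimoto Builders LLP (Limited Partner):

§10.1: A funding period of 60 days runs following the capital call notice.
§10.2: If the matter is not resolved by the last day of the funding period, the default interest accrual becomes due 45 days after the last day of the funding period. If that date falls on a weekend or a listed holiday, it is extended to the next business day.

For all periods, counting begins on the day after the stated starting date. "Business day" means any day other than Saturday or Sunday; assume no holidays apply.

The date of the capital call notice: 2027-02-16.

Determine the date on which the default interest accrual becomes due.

The last day of the funding period: 2027-02-16 + 60 days = 2027-04-17.
The date on which the default interest accrual becomes due: 45 calendar days after 2027-04-17 is 2027-06-01. 2027-06-01 is a Tuesday, so no roll-forward applies.

2027-06-01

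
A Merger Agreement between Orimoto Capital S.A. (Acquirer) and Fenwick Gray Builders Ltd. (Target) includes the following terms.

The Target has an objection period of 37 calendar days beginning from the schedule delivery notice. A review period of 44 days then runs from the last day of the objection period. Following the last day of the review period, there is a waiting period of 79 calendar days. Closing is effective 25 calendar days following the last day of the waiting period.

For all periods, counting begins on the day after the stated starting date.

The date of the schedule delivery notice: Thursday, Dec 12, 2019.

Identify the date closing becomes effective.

Adding 37 calendar days to Dec 12, 2019 gives Jan 18, 2020, which is the last day of the objection period.
The last day of the review period: 44 calendar days after Jan 18, 2020 is Mar 2, 2020.
The last day of the waiting period: Mar 2, 2020 + 79 days = May 20, 2020.
The date closing becomes effective: May 20, 2020 + 25 days = Jun 14, 2020.

Jun 14, 2020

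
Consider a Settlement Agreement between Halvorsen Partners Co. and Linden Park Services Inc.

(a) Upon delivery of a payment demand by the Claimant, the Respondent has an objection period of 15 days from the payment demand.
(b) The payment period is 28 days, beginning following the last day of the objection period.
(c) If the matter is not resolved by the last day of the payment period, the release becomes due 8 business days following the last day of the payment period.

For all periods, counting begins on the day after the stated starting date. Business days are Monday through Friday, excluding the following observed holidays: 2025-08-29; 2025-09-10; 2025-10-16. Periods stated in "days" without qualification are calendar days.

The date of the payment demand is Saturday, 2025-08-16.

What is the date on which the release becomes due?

The last day of the objection period: 2025-08-16 + 15 days = 2025-08-31.
The last day of the payment period: 28 calendar days after 2025-08-31 is 2025-09-28.
From Sunday, 2025-09-28, 8 business days (Sep 29, Sep 30, Oct 1, Oct 2, Oct 3, Oct 6, Oct 7, Oct 8, skipping weekends) brings us to Wednesday, 2025-10-08, which is the date on which the release becomes due.

2025-10-08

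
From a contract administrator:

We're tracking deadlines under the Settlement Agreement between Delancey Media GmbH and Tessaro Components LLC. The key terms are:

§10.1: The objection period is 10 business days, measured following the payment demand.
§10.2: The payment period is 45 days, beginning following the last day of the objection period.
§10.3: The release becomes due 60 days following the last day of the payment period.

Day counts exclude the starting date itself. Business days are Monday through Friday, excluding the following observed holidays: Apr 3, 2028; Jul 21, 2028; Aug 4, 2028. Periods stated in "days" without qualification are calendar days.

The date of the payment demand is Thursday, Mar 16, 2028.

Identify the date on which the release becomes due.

Jul 13, 2028

The last day of the objection period: 10 business days after Thursday, Mar 16, 2028, skipping weekends — Mar 17, Mar 20, Mar 21, Mar 22, Mar 23, Mar 24, Mar 27, Mar 28, Mar 29, Mar 30 — lands on Thursday, Mar 30, 2028.
Adding 45 calendar days to Mar 30, 2028 gives May 14, 2028, which is the last day of the payment period.
Adding 60 calendar days to May 14, 2028 gives Jul 13, 2028, which is the date on which the release becomes due.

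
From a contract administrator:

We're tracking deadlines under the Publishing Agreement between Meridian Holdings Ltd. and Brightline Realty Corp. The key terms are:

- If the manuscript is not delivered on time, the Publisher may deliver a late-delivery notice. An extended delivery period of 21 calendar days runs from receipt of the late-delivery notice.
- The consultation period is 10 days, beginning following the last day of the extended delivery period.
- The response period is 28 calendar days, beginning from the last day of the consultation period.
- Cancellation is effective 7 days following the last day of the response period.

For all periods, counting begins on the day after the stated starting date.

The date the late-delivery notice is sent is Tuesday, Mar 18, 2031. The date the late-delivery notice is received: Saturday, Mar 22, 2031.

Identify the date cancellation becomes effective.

May 27, 2031

The last day of the extended delivery period: 21 calendar days after Mar 22, 2031 is Apr 12, 2031.
The last day of the consultation period: Apr 12, 2031 + 10 days = Apr 22, 2031.
Adding 28 calendar days to Apr 22, 2031 gives May 20, 2031, which is the last day of the response period.
Adding 7 calendar days to May 20, 2031 gives May 27, 2031, which is the date cancellation becomes effective.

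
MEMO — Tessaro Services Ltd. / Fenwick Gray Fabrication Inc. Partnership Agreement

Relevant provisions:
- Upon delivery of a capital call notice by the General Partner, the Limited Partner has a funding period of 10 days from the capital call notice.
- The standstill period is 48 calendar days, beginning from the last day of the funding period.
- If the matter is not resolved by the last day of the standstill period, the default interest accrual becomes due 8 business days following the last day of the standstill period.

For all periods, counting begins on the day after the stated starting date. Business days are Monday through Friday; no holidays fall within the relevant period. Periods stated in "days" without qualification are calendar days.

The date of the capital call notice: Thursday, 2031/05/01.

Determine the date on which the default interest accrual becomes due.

2031/07/09

The last day of the funding period: 10 calendar days after 2031/05/01 is 2031/05/11.
The last day of the standstill period: 48 calendar days after 2031/05/11 is 2031/06/28.
The date on which the default interest accrual becomes due: counting 8 business days from Saturday, 2031/06/28 (Jun 30, Jul 1, Jul 2, Jul 3, Jul 4, Jul 7, Jul 8, Jul 9, skipping weekends) reaches Wednesday, 2031/07/09.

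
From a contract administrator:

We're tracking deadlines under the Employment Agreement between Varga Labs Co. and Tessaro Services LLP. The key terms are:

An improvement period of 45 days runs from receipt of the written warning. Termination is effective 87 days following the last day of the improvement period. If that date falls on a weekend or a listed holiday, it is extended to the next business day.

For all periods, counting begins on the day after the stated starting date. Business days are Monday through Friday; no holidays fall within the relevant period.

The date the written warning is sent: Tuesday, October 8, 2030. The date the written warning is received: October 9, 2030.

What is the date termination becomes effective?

The last day of the improvement period: October 9, 2030 + 45 days = November 23, 2030.
The date termination becomes effective: November 23, 2030 + 87 days = February 18, 2031. February 18, 2031 is a Tuesday, so no roll-forward applies.

February 18, 2031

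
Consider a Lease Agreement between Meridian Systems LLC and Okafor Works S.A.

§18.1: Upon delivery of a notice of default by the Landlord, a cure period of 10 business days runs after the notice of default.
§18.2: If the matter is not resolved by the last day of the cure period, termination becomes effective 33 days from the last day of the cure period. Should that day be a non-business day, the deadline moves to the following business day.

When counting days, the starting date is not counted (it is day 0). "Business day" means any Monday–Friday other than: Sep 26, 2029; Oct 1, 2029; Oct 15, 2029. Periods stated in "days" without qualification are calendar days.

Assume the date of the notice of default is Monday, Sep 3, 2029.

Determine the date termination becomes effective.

Oct 22, 2029

From Monday, Sep 3, 2029, 10 business days (Sep 4, Sep 5, Sep 6, Sep 7, Sep 10, Sep 11, Sep 12, Sep 13, Sep 14, Sep 17, skipping weekends) brings us to Monday, Sep 17, 2029, which is the last day of the cure period.
The date termination becomes effective: 33 calendar days after Sep 17, 2029 is Oct 20, 2029. That falls on a Saturday, so it rolls to the next business day, Monday, Oct 22, 2029.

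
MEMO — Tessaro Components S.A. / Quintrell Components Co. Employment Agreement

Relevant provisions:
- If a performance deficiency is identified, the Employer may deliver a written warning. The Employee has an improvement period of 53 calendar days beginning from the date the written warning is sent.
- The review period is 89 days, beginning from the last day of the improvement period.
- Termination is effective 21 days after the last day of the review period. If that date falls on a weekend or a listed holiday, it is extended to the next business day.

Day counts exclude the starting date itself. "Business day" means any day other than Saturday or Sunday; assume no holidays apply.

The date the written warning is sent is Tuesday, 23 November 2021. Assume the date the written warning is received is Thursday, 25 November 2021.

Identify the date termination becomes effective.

The last day of the improvement period: 23 November 2021 + 53 days = 15 January 2022.
Adding 89 calendar days to 15 January 2022 gives 14 April 2022, which is the last day of the review period.
The date termination becomes effective: 21 calendar days after 14 April 2022 is 5 May 2022. 5 May 2022 is a Thursday, so no roll-forward applies.

5 May 2022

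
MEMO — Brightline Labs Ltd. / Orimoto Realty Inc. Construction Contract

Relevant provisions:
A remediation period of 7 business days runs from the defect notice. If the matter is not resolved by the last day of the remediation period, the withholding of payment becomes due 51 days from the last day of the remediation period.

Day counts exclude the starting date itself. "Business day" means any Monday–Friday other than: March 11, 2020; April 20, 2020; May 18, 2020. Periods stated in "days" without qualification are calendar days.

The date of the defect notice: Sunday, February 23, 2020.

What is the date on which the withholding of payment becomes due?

The last day of the remediation period: counting 7 business days from Sunday, February 23, 2020 (Feb 24, Feb 25, Feb 26, Feb 27, Feb 28, Mar 2, Mar 3, skipping weekends) reaches Tuesday, March 3, 2020.
The date on which the withholding of payment becomes due: March 3, 2020 + 51 days = April 23, 2020.

April 23, 2020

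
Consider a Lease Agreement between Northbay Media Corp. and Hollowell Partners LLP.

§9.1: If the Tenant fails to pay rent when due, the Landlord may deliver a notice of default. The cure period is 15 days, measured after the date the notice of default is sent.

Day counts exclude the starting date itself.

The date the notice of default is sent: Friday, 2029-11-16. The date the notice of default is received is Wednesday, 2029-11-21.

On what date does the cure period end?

The last day of the cure period: 15 calendar days after 2029-11-16 is 2029-12-01.

2029-12-01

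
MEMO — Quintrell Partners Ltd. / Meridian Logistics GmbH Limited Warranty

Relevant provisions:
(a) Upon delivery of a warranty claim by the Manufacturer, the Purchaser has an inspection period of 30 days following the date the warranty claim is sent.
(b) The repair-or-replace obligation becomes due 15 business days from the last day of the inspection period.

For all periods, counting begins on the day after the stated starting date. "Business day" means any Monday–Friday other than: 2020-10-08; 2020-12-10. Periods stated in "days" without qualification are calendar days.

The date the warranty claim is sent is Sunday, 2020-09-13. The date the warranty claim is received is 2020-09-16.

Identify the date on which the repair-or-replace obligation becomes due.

2020-11-03

The last day of the inspection period: 2020-09-13 + 30 days = 2020-10-13.
The date on which the repair-or-replace obligation becomes due: counting 15 business days from Tuesday, 2020-10-13 (Oct 14, Oct 15, Oct 16, Oct 19, …, Oct 30, Nov 2, Nov 3, skipping weekends) reaches Tuesday, 2020-11-03.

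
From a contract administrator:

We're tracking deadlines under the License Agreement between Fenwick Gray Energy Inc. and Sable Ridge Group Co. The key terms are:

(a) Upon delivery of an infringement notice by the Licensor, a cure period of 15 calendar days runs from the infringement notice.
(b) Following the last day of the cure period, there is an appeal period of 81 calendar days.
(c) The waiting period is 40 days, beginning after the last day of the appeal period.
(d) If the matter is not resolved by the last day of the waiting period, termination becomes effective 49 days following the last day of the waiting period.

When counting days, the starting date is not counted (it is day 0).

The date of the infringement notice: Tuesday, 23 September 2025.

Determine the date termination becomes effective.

The last day of the cure period: 23 September 2025 + 15 days = 8 October 2025.
The last day of the appeal period: 8 October 2025 + 81 days = 28 December 2025.
The last day of the waiting period: 28 December 2025 + 40 days = 6 February 2026.
The date termination becomes effective: 6 February 2026 + 49 days = 27 March 2026.

27 March 2026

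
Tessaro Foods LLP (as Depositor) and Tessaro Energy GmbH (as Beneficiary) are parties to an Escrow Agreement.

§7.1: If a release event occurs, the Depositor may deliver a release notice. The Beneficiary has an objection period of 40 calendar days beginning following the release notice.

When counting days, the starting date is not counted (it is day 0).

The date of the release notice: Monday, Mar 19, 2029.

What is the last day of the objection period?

Apr 28, 2029

The last day of the objection period: 40 calendar days after Mar 19, 2029 is Apr 28, 2029.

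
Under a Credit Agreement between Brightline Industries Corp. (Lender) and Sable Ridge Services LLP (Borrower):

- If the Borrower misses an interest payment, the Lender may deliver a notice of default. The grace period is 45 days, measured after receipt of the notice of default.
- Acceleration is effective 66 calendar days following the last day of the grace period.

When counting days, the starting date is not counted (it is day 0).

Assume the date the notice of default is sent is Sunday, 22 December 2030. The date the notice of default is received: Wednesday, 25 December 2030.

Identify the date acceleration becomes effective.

15 April 2031

The last day of the grace period: 25 December 2030 + 45 days = 8 February 2031.
The date acceleration becomes effective: 66 calendar days after 8 February 2031 is 15 April 2031.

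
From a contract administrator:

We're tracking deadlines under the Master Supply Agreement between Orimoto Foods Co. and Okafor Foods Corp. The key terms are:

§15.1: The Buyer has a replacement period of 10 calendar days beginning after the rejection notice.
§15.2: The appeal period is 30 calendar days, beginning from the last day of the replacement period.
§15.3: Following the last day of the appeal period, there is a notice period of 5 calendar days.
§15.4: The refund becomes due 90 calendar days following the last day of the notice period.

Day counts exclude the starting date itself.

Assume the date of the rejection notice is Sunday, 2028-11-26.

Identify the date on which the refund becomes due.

2029-04-10

The last day of the replacement period: 10 calendar days after 2028-11-26 is 2028-12-06.
The last day of the appeal period: 2028-12-06 + 30 days = 2029-01-05.
The last day of the notice period: 2029-01-05 + 5 days = 2029-01-10.
The date on which the refund becomes due: 2029-01-10 + 90 days = 2029-04-10.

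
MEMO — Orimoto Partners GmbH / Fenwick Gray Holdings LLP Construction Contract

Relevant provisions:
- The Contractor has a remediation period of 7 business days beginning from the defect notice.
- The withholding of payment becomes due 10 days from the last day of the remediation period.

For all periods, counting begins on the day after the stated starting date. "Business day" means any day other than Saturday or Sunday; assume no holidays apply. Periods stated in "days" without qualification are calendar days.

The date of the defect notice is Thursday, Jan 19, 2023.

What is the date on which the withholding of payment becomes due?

The last day of the remediation period: 7 business days after Thursday, Jan 19, 2023, skipping weekends — Jan 20, Jan 23, Jan 24, Jan 25, Jan 26, Jan 27, Jan 30 — lands on Monday, Jan 30, 2023.
Adding 10 calendar days to Jan 30, 2023 gives Feb 9, 2023, which is the date on which the withholding of payment becomes due.

Feb 9, 2023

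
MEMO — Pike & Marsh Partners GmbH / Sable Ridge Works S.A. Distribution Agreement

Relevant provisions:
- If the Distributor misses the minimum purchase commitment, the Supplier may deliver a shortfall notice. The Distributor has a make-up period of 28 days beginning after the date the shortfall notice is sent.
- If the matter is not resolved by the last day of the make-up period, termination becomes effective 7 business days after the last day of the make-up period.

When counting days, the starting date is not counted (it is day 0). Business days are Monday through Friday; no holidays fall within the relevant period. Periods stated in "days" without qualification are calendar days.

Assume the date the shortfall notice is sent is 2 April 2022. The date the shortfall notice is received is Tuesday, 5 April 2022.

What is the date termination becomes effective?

10 May 2022

Adding 28 calendar days to 2 April 2022 gives 30 April 2022, which is the last day of the make-up period.
The date termination becomes effective: counting 7 business days from Saturday, 30 April 2022 (May 2, May 3, May 4, May 5, May 6, May 9, May 10, skipping weekends) reaches Tuesday, 10 May 2022.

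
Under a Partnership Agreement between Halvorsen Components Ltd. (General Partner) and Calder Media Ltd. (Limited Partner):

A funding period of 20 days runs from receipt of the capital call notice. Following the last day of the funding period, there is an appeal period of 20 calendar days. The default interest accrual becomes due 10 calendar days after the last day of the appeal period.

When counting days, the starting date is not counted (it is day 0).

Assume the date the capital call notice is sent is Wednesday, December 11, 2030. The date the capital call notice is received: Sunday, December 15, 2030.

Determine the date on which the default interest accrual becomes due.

Adding 20 calendar days to December 15, 2030 gives January 4, 2031, which is the last day of the funding period.
The last day of the appeal period: January 4, 2031 + 20 days = January 24, 2031.
The date on which the default interest accrual becomes due: January 24, 2031 + 10 days = February 3, 2031.

February 3, 2031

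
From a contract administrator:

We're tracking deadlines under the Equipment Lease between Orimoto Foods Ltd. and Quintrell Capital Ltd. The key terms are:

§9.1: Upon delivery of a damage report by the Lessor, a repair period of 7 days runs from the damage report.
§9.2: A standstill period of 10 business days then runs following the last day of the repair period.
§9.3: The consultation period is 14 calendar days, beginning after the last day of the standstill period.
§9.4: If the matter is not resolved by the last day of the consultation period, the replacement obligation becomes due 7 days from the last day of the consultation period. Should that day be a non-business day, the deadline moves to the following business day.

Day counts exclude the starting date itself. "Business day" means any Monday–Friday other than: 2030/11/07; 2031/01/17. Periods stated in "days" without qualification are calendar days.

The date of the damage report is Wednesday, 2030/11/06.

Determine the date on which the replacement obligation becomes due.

Adding 7 calendar days to 2030/11/06 gives 2030/11/13, which is the last day of the repair period.
From Wednesday, 2030/11/13, 10 business days (Nov 14, Nov 15, Nov 18, Nov 19, Nov 20, Nov 21, Nov 22, Nov 25, Nov 26, Nov 27, skipping weekends) brings us to Wednesday, 2030/11/27, which is the last day of the standstill period.
The last day of the consultation period: 14 calendar days after 2030/11/27 is 2030/12/11.
Adding 7 calendar days to 2030/12/11 gives 2030/12/18, which is the date on which the replacement obligation becomes due. 2030/12/18 is a Wednesday and is not a listed holiday, so no roll-forward applies.

2030/12/18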